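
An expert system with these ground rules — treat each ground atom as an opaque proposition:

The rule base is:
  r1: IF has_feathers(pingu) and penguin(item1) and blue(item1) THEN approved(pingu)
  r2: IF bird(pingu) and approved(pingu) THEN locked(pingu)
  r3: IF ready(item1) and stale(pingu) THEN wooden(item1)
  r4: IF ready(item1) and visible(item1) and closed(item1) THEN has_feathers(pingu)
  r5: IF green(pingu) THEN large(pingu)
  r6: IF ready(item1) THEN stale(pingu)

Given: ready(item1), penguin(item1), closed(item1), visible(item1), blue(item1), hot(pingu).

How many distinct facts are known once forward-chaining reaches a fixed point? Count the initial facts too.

10

[1] r4 [IF ready(item1) and visible(item1) and closed(item1) THEN has_feathers(pingu)]; r6 [IF ready(item1) THEN stale(pingu)]. ⇒ new: has_feathers(pingu), stale(pingu).
[2] r1 [IF has_feathers(pingu) and penguin(item1) and blue(item1) THEN approved(pingu)]; r3 [IF ready(item1) and stale(pingu) THEN wooden(item1)]. ⇒ new: approved(pingu), wooden(item1).
Closure: {approved(pingu), blue(item1), closed(item1), has_feathers(pingu), hot(pingu), penguin(item1), ready(item1), stale(pingu), visible(item1), wooden(item1)} — 10 facts.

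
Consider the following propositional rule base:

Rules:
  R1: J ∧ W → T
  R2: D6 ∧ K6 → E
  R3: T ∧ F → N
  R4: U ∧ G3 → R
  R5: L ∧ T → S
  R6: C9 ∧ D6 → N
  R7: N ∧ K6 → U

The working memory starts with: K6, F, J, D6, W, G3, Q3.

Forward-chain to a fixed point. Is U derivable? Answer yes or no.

[1] R1 [J ∧ W → T]; R2 [D6 ∧ K6 → E]. ⇒ new: T, E.
[2] R3 [T ∧ F → N]. ⇒ new: N.
[3] R7 [N ∧ K6 → U]. ⇒ new: U.
[4] R4 [U ∧ G3 → R]. ⇒ new: R.
U appears in round 3, so it is derivable.

yes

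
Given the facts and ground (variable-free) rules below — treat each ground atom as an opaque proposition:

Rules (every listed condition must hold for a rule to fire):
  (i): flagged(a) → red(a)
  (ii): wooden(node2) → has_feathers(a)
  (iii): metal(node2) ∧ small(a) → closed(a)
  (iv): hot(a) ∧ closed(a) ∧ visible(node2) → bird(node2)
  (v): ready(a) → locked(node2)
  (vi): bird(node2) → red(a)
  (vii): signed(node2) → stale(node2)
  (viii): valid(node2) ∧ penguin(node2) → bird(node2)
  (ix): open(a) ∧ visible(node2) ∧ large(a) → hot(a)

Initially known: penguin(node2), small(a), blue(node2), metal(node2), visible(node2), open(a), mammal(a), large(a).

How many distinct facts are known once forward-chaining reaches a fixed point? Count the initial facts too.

12

[1] (iii) [metal(node2) ∧ small(a) → closed(a)]; (ix) [open(a) ∧ visible(node2) ∧ large(a) → hot(a)]. ⇒ new: closed(a), hot(a).
[2] (iv) [hot(a) ∧ closed(a) ∧ visible(node2) → bird(node2)]. ⇒ new: bird(node2).
[3] (vi) [bird(node2) → red(a)]. ⇒ new: red(a).
Closure: {bird(node2), blue(node2), closed(a), hot(a), large(a), mammal(a), metal(node2), open(a), penguin(node2), red(a), small(a), visible(node2)} — 12 facts.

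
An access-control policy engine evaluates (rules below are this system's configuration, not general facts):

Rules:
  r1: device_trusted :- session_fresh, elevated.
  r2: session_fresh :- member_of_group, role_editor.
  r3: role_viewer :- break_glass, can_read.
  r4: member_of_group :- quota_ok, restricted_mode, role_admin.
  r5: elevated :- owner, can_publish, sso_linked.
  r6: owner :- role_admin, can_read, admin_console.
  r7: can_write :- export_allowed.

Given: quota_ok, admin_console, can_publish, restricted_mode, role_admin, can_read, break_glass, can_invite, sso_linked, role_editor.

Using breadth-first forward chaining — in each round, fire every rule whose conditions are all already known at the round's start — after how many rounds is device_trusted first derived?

Round 1: r3 [role_viewer :- break_glass, can_read.]; r4 [member_of_group :- quota_ok, restricted_mode, role_admin.]; r6 [owner :- role_admin, can_read, admin_console.]. New: role_viewer, member_of_group, owner.
Round 2: r2 [session_fresh :- member_of_group, role_editor.]; r5 [elevated :- owner, can_publish, sso_linked.]. New: session_fresh, elevated.
Round 3: r1 [device_trusted :- session_fresh, elevated.]. New: device_trusted.
device_trusted first appears in round 3.

3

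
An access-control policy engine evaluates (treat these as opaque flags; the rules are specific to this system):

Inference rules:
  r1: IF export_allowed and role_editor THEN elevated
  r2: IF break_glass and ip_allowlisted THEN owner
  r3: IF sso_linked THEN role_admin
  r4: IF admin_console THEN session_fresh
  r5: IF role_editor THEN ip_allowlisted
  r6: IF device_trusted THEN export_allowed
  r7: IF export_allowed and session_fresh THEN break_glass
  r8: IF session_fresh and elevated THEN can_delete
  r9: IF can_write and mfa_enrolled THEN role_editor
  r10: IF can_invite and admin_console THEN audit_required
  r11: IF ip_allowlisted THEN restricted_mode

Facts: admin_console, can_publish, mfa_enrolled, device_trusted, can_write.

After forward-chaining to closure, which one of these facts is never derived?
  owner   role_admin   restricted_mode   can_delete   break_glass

[1] r4 [IF admin_console THEN session_fresh]; r6 [IF device_trusted THEN export_allowed]; r9 [IF can_write and mfa_enrolled THEN role_editor]. ⇒ new: session_fresh, export_allowed, role_editor.
[2] r1 [IF export_allowed and role_editor THEN elevated]; r5 [IF role_editor THEN ip_allowlisted]; r7 [IF export_allowed and session_fresh THEN break_glass]. ⇒ new: elevated, ip_allowlisted, break_glass.
[3] r2 [IF break_glass and ip_allowlisted THEN owner]; r8 [IF session_fresh and elevated THEN can_delete]; r11 [IF ip_allowlisted THEN restricted_mode]. ⇒ new: owner, can_delete, restricted_mode.
Derived: owner (round 3), restricted_mode (round 3), can_delete (round 3), break_glass (round 2). role_admin never appears in any round.

role_admin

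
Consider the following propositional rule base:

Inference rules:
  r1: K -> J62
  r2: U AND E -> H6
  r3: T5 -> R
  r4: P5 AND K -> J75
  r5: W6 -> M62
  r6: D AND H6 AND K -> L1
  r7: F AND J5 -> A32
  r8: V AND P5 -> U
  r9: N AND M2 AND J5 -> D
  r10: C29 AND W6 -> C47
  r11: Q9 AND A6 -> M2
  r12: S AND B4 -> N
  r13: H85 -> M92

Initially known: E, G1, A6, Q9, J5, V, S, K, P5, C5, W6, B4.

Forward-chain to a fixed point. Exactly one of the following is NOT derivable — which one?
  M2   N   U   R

R

Round 1 fires r1, r4, r5, r8, r11, r12, giving J62, J75, M62, U, M2, N.
Round 2 fires r2, r9, giving H6, D.
Round 3 fires r6, giving L1.
Derived: U (round 1), M2 (round 1), N (round 1). R never appears in any round.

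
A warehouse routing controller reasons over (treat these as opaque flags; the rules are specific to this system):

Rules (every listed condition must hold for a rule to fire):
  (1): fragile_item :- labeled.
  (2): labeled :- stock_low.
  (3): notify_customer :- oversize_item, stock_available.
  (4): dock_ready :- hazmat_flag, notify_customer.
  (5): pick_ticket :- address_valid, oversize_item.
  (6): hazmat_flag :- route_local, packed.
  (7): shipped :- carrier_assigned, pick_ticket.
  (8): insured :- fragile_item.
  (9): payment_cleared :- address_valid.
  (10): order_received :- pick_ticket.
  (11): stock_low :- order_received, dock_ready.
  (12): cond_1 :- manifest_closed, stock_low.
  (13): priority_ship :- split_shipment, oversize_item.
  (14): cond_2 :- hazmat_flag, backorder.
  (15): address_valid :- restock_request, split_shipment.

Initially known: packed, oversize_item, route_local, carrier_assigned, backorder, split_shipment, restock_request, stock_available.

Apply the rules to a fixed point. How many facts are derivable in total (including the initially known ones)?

Round 1 fires (3), (6), (13), (15), giving notify_customer, hazmat_flag, priority_ship, address_valid.
Round 2 fires (4), (5), (9), (14), giving dock_ready, pick_ticket, payment_cleared, cond_2.
Round 3 fires (7), (10), giving shipped, order_received.
Round 4 fires (11), giving stock_low.
Round 5 fires (2), giving labeled.
Round 6 fires (1), giving fragile_item.
Round 7 fires (8), giving insured.
Closure: {address_valid, backorder, carrier_assigned, cond_2, dock_ready, fragile_item, hazmat_flag, insured, labeled, notify_customer, order_received, oversize_item, packed, payment_cleared, pick_ticket, priority_ship, restock_request, route_local, shipped, split_shipment, stock_available, stock_low} — 22 facts.

22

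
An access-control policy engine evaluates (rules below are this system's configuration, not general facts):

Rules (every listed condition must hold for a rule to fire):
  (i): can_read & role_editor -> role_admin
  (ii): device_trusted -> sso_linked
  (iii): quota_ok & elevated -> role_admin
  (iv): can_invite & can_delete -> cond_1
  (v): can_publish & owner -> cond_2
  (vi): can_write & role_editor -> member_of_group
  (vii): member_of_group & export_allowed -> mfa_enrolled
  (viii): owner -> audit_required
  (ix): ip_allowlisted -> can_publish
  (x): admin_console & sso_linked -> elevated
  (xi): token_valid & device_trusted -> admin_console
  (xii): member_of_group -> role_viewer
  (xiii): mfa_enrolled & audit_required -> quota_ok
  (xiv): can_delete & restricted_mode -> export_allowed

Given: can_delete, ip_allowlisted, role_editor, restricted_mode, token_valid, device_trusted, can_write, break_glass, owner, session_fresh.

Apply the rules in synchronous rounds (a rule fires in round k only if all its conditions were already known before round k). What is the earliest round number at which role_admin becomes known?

4

Round 1: (ii) [device_trusted -> sso_linked]; (vi) [can_write & role_editor -> member_of_group]; (viii) [owner -> audit_required]; (ix) [ip_allowlisted -> can_publish]; (xi) [token_valid & device_trusted -> admin_console]; (xiv) [can_delete & restricted_mode -> export_allowed]. New: sso_linked, member_of_group, audit_required, can_publish, admin_console, export_allowed.
Round 2: (v) [can_publish & owner -> cond_2]; (vii) [member_of_group & export_allowed -> mfa_enrolled]; (x) [admin_console & sso_linked -> elevated]; (xii) [member_of_group -> role_viewer]. New: cond_2, mfa_enrolled, elevated, role_viewer.
Round 3: (xiii) [mfa_enrolled & audit_required -> quota_ok]. New: quota_ok.
Round 4: (iii) [quota_ok & elevated -> role_admin]. New: role_admin.
role_admin first appears in round 4.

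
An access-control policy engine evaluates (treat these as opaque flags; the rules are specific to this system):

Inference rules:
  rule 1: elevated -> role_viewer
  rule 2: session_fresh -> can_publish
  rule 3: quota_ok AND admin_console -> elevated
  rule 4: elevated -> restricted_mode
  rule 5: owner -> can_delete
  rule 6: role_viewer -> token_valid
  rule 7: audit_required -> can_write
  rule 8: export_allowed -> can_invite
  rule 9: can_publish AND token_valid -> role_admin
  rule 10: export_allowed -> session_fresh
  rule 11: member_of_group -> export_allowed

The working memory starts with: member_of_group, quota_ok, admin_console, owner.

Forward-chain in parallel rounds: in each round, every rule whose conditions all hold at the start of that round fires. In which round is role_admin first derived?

4

Round 1 — rule 3, rule 5, rule 11, derive elevated, can_delete, export_allowed.
Round 2 — rule 1, rule 4, rule 8, rule 10, derive role_viewer, restricted_mode, can_invite, session_fresh.
Round 3 — rule 2, rule 6, derive can_publish, token_valid.
Round 4 — rule 9, derive role_admin.
role_admin first appears in round 4.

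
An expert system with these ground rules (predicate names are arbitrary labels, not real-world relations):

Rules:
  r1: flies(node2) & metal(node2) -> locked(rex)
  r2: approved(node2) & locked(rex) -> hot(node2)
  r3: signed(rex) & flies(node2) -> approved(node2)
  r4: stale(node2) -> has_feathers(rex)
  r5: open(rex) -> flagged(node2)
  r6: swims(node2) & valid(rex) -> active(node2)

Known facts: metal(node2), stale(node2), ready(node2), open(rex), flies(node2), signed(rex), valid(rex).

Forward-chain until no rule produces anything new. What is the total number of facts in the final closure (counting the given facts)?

Round 1 fires r1, r3, r4, r5, giving locked(rex), approved(node2), has_feathers(rex), flagged(node2).
Round 2 fires r2, giving hot(node2).
Closure: {approved(node2), flagged(node2), flies(node2), has_feathers(rex), hot(node2), locked(rex), metal(node2), open(rex), ready(node2), signed(rex), stale(node2), valid(rex)} — 12 facts.

12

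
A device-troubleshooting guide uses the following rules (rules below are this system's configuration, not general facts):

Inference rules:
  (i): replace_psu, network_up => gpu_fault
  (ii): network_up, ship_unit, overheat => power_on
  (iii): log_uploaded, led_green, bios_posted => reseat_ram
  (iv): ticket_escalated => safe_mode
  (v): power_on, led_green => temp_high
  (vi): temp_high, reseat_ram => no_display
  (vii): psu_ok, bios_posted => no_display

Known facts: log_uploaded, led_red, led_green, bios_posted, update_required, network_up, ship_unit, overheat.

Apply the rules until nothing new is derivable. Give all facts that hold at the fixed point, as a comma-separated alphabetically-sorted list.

bios_posted, led_green, led_red, log_uploaded, network_up, no_display, overheat, power_on, reseat_ram, ship_unit, temp_high, update_required

Round 1 — (ii), (iii), derive power_on, reseat_ram.
Round 2 — (v), derive temp_high.
Round 3 — (vi), derive no_display.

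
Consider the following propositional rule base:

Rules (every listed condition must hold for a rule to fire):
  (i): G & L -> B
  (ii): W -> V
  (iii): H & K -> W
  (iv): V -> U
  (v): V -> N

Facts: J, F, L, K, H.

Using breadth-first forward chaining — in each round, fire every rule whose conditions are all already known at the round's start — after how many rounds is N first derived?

3

[1] (iii) [H & K -> W]. ⇒ new: W.
[2] (ii) [W -> V]. ⇒ new: V.
[3] (iv) [V -> U]; (v) [V -> N]. ⇒ new: U, N.
N first appears in round 3.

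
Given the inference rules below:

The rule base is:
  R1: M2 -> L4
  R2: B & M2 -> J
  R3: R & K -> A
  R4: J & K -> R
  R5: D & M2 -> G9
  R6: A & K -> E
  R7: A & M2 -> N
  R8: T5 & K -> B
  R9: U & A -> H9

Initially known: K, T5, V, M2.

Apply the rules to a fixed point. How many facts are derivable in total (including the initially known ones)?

11

Round 1: R1 [M2 -> L4]; R8 [T5 & K -> B]. Adds L4, B.
Round 2: R2 [B & M2 -> J]. Adds J.
Round 3: R4 [J & K -> R]. Adds R.
Round 4: R3 [R & K -> A]. Adds A.
Round 5: R6 [A & K -> E]; R7 [A & M2 -> N]. Adds E, N.
Closure: {A, B, E, J, K, L4, M2, N, R, T5, V} — 11 facts.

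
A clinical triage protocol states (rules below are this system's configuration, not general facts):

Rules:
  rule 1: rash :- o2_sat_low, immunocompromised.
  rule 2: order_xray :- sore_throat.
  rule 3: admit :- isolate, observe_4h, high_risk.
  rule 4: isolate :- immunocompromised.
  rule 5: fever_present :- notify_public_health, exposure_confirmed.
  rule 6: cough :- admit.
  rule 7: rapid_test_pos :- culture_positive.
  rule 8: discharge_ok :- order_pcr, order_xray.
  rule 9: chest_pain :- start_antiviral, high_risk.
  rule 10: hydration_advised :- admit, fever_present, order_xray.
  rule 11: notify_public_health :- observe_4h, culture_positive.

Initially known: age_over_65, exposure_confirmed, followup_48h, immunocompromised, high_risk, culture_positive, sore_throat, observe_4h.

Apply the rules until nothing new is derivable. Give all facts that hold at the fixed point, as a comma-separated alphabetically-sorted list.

admit, age_over_65, cough, culture_positive, exposure_confirmed, fever_present, followup_48h, high_risk, hydration_advised, immunocompromised, isolate, notify_public_health, observe_4h, order_xray, rapid_test_pos, sore_throat

Round 1 fires rule 2, rule 4, rule 7, rule 11, giving order_xray, isolate, rapid_test_pos, notify_public_health.
Round 2 fires rule 3, rule 5, giving admit, fever_present.
Round 3 fires rule 6, rule 10, giving cough, hydration_advised.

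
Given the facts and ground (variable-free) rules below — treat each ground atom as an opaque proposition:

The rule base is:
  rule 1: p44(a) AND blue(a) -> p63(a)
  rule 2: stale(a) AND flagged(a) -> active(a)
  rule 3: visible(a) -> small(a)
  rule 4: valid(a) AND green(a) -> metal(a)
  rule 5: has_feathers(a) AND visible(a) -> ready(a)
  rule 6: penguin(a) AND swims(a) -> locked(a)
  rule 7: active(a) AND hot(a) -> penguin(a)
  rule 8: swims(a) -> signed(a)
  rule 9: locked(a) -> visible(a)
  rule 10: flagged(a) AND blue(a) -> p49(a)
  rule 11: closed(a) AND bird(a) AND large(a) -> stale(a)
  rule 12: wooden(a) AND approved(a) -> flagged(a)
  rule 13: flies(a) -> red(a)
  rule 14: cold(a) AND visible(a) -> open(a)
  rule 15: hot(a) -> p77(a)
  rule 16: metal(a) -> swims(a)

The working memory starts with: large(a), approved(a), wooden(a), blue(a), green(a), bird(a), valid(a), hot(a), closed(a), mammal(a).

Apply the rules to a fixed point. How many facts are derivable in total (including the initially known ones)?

Round 1 fires rule 4, rule 11, rule 12, rule 15, giving metal(a), stale(a), flagged(a), p77(a).
Round 2 fires rule 2, rule 10, rule 16, giving active(a), p49(a), swims(a).
Round 3 fires rule 7, rule 8, giving penguin(a), signed(a).
Round 4 fires rule 6, giving locked(a).
Round 5 fires rule 9, giving visible(a).
Round 6 fires rule 3, giving small(a).
Closure: {active(a), approved(a), bird(a), blue(a), closed(a), flagged(a), green(a), hot(a), large(a), locked(a), mammal(a), metal(a), p49(a), p77(a), penguin(a), signed(a), small(a), stale(a), swims(a), valid(a), visible(a), wooden(a)} — 22 facts.

22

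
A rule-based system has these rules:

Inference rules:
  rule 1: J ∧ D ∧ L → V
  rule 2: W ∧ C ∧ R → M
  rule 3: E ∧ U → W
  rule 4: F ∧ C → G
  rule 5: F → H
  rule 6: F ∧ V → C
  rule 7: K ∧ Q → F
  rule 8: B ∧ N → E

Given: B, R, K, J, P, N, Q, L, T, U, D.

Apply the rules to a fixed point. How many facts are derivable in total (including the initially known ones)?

19

Round 1: rule 1 [J ∧ D ∧ L → V]; rule 7 [K ∧ Q → F]; rule 8 [B ∧ N → E]. New: V, F, E.
Round 2: rule 3 [E ∧ U → W]; rule 5 [F → H]; rule 6 [F ∧ V → C]. New: W, H, C.
Round 3: rule 2 [W ∧ C ∧ R → M]; rule 4 [F ∧ C → G]. New: M, G.
Closure: {B, C, D, E, F, G, H, J, K, L, M, N, P, Q, R, T, U, V, W} — 19 facts.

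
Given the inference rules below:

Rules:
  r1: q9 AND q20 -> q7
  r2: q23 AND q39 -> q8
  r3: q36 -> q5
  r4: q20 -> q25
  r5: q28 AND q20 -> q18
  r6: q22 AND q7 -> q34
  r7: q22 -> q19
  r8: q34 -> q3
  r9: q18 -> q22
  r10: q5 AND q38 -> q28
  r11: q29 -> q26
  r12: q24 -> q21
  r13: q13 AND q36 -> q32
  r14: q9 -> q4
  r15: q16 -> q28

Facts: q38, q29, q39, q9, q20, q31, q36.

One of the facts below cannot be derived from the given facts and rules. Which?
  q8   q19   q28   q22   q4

Round 1: r1 [q9 AND q20 -> q7]; r3 [q36 -> q5]; r4 [q20 -> q25]; r11 [q29 -> q26]; r14 [q9 -> q4]. Adds q7, q5, q25, q26, q4.
Round 2: r10 [q5 AND q38 -> q28]. Adds q28.
Round 3: r5 [q28 AND q20 -> q18]. Adds q18.
Round 4: r9 [q18 -> q22]. Adds q22.
Round 5: r6 [q22 AND q7 -> q34]; r7 [q22 -> q19]. Adds q34, q19.
Round 6: r8 [q34 -> q3]. Adds q3.
Derived: q19 (round 5), q4 (round 1), q28 (round 2), q22 (round 4). q8 never appears in any round.

q8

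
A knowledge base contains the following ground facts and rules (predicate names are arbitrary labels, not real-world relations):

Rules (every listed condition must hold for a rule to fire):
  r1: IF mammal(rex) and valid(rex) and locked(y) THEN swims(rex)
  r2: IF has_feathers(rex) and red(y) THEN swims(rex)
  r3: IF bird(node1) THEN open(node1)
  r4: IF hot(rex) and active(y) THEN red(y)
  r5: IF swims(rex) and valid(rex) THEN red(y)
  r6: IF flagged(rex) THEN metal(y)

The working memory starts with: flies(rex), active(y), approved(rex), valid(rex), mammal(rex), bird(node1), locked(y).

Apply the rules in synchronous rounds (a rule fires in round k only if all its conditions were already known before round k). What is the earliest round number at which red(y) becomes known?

Round 1 — r1, r3, derive swims(rex), open(node1).
Round 2 — r5, derive red(y).
red(y) first appears in round 2.

2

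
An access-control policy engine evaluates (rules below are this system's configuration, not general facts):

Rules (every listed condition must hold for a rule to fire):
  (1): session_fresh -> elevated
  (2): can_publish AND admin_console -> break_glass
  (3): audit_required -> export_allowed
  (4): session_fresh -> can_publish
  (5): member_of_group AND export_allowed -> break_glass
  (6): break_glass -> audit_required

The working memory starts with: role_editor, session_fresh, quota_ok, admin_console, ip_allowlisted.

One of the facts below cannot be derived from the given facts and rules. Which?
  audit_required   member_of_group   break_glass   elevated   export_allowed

Round 1 — (1), (4), derive elevated, can_publish.
Round 2 — (2), derive break_glass.
Round 3 — (6), derive audit_required.
Round 4 — (3), derive export_allowed.
Derived: break_glass (round 2), audit_required (round 3), elevated (round 1), export_allowed (round 4). member_of_group never appears in any round.

member_of_group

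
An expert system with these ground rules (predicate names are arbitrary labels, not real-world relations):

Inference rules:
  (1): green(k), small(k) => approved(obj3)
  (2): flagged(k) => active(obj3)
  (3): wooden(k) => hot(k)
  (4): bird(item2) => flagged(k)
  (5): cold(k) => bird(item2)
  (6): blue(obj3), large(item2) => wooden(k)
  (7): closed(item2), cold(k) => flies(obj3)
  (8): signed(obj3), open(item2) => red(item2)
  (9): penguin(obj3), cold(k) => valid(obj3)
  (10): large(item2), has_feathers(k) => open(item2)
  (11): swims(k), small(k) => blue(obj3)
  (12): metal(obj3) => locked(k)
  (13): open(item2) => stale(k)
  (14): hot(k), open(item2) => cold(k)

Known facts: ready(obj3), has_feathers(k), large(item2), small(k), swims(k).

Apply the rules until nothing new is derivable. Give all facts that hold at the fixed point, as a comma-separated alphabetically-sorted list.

active(obj3), bird(item2), blue(obj3), cold(k), flagged(k), has_feathers(k), hot(k), large(item2), open(item2), ready(obj3), small(k), stale(k), swims(k), wooden(k)

Round 1 — (10), (11), derive open(item2), blue(obj3).
Round 2 — (6), (13), derive wooden(k), stale(k).
Round 3 — (3), derive hot(k).
Round 4 — (14), derive cold(k).
Round 5 — (5), derive bird(item2).
Round 6 — (4), derive flagged(k).
Round 7 — (2), derive active(obj3).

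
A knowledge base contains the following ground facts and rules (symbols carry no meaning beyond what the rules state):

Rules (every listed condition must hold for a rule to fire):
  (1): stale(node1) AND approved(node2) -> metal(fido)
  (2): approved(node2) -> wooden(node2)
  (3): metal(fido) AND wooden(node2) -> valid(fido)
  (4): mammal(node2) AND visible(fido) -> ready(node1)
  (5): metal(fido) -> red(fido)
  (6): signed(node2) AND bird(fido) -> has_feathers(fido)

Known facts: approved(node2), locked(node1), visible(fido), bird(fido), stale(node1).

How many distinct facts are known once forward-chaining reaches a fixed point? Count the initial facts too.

9

Round 1: (1) [stale(node1) AND approved(node2) -> metal(fido)]; (2) [approved(node2) -> wooden(node2)]. Adds metal(fido), wooden(node2).
Round 2: (3) [metal(fido) AND wooden(node2) -> valid(fido)]; (5) [metal(fido) -> red(fido)]. Adds valid(fido), red(fido).
Closure: {approved(node2), bird(fido), locked(node1), metal(fido), red(fido), stale(node1), valid(fido), visible(fido), wooden(node2)} — 9 facts.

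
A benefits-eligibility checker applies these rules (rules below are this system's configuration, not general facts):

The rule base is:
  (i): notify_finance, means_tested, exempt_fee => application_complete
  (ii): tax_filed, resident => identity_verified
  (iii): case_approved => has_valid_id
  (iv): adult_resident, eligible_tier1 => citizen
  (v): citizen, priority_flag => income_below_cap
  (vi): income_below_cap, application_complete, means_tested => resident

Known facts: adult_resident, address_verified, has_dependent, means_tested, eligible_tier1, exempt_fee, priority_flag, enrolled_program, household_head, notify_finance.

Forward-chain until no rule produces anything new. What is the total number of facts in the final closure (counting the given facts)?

Round 1: (i) [notify_finance, means_tested, exempt_fee => application_complete]; (iv) [adult_resident, eligible_tier1 => citizen]. New: application_complete, citizen.
Round 2: (v) [citizen, priority_flag => income_below_cap]. New: income_below_cap.
Round 3: (vi) [income_below_cap, application_complete, means_tested => resident]. New: resident.
Closure: {address_verified, adult_resident, application_complete, citizen, eligible_tier1, enrolled_program, exempt_fee, has_dependent, household_head, income_below_cap, means_tested, notify_finance, priority_flag, resident} — 14 facts.

14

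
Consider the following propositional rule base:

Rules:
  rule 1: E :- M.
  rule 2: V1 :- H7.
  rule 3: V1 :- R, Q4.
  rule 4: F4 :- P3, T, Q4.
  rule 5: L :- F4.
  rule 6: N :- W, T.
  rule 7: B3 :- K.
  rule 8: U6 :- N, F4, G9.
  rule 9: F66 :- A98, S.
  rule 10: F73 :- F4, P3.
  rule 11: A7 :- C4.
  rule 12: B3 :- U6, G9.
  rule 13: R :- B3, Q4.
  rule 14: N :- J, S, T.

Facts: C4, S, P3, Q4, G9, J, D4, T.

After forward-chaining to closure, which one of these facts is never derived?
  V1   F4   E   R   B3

Round 1: rule 4 [F4 :- P3, T, Q4.]; rule 11 [A7 :- C4.]; rule 14 [N :- J, S, T.]. New: F4, A7, N.
Round 2: rule 5 [L :- F4.]; rule 8 [U6 :- N, F4, G9.]; rule 10 [F73 :- F4, P3.]. New: L, U6, F73.
Round 3: rule 12 [B3 :- U6, G9.]. New: B3.
Round 4: rule 13 [R :- B3, Q4.]. New: R.
Round 5: rule 3 [V1 :- R, Q4.]. New: V1.
Derived: B3 (round 3), R (round 4), F4 (round 1), V1 (round 5). E never appears in any round.

E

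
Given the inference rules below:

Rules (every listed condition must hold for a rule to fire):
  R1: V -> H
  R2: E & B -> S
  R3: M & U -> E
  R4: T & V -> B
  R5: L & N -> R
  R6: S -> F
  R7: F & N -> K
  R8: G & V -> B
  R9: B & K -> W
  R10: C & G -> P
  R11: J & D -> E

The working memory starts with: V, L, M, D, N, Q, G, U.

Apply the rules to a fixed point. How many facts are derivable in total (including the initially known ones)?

Round 1 — R1, R3, R5, R8, derive H, E, R, B.
Round 2 — R2, derive S.
Round 3 — R6, derive F.
Round 4 — R7, derive K.
Round 5 — R9, derive W.
Closure: {B, D, E, F, G, H, K, L, M, N, Q, R, S, U, V, W} — 16 facts.

16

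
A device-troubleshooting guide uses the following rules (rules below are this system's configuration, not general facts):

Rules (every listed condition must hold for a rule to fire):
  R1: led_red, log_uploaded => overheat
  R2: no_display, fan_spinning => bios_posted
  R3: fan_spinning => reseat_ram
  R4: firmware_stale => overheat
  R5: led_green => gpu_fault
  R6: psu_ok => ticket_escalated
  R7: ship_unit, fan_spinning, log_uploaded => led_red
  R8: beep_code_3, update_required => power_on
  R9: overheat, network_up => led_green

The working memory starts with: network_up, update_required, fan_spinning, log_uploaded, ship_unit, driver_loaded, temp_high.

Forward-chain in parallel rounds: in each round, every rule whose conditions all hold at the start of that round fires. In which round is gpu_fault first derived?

Round 1 — R3, R7, derive reseat_ram, led_red.
Round 2 — R1, derive overheat.
Round 3 — R9, derive led_green.
Round 4 — R5, derive gpu_fault.
gpu_fault first appears in round 4.

4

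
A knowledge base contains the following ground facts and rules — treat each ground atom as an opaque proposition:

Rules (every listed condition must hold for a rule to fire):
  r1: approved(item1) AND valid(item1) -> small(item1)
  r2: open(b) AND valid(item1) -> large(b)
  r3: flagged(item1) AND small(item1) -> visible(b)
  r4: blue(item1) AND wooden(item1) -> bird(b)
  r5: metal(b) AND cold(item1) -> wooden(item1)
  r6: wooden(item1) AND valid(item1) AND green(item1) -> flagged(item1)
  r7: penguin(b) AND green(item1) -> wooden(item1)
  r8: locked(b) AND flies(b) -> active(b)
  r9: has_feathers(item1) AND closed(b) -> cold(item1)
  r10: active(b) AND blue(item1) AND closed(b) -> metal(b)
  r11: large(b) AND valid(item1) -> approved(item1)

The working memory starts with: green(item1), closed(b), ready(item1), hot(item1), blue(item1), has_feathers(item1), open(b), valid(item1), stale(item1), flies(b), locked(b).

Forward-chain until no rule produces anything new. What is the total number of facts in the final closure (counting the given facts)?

[1] r2 [open(b) AND valid(item1) -> large(b)]; r8 [locked(b) AND flies(b) -> active(b)]; r9 [has_feathers(item1) AND closed(b) -> cold(item1)]. ⇒ new: large(b), active(b), cold(item1).
[2] r10 [active(b) AND blue(item1) AND closed(b) -> metal(b)]; r11 [large(b) AND valid(item1) -> approved(item1)]. ⇒ new: metal(b), approved(item1).
[3] r1 [approved(item1) AND valid(item1) -> small(item1)]; r5 [metal(b) AND cold(item1) -> wooden(item1)]. ⇒ new: small(item1), wooden(item1).
[4] r4 [blue(item1) AND wooden(item1) -> bird(b)]; r6 [wooden(item1) AND valid(item1) AND green(item1) -> flagged(item1)]. ⇒ new: bird(b), flagged(item1).
[5] r3 [flagged(item1) AND small(item1) -> visible(b)]. ⇒ new: visible(b).
Closure: {active(b), approved(item1), bird(b), blue(item1), closed(b), cold(item1), flagged(item1), flies(b), green(item1), has_feathers(item1), hot(item1), large(b), locked(b), metal(b), open(b), ready(item1), small(item1), stale(item1), valid(item1), visible(b), wooden(item1)} — 21 facts.

21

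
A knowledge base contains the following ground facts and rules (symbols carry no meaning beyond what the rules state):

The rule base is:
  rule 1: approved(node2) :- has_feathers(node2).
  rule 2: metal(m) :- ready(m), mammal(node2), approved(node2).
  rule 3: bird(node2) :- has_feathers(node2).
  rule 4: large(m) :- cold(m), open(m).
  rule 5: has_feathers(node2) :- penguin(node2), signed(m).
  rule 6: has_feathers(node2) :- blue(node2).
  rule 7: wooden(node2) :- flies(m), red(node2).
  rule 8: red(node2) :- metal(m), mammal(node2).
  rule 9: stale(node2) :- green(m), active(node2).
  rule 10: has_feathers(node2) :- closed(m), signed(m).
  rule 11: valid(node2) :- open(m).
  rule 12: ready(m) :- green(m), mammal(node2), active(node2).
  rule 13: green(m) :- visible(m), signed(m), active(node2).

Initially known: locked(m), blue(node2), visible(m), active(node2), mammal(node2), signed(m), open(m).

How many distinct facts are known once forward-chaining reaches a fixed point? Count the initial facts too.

16

[1] rule 6 [has_feathers(node2) :- blue(node2).]; rule 11 [valid(node2) :- open(m).]; rule 13 [green(m) :- visible(m), signed(m), active(node2).]. ⇒ new: has_feathers(node2), valid(node2), green(m).
[2] rule 1 [approved(node2) :- has_feathers(node2).]; rule 3 [bird(node2) :- has_feathers(node2).]; rule 9 [stale(node2) :- green(m), active(node2).]; rule 12 [ready(m) :- green(m), mammal(node2), active(node2).]. ⇒ new: approved(node2), bird(node2), stale(node2), ready(m).
[3] rule 2 [metal(m) :- ready(m), mammal(node2), approved(node2).]. ⇒ new: metal(m).
[4] rule 8 [red(node2) :- metal(m), mammal(node2).]. ⇒ new: red(node2).
Closure: {active(node2), approved(node2), bird(node2), blue(node2), green(m), has_feathers(node2), locked(m), mammal(node2), metal(m), open(m), ready(m), red(node2), signed(m), stale(node2), valid(node2), visible(m)} — 16 facts.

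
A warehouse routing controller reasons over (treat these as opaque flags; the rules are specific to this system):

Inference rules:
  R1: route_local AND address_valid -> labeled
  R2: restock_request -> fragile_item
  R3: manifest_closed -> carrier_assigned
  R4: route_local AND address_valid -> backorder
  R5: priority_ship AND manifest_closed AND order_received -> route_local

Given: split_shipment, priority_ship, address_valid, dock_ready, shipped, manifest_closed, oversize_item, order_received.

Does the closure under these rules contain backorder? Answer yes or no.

[1] R3 [manifest_closed -> carrier_assigned]; R5 [priority_ship AND manifest_closed AND order_received -> route_local]. ⇒ new: carrier_assigned, route_local.
[2] R1 [route_local AND address_valid -> labeled]; R4 [route_local AND address_valid -> backorder]. ⇒ new: labeled, backorder.
backorder appears in round 2, so it is derivable.

yes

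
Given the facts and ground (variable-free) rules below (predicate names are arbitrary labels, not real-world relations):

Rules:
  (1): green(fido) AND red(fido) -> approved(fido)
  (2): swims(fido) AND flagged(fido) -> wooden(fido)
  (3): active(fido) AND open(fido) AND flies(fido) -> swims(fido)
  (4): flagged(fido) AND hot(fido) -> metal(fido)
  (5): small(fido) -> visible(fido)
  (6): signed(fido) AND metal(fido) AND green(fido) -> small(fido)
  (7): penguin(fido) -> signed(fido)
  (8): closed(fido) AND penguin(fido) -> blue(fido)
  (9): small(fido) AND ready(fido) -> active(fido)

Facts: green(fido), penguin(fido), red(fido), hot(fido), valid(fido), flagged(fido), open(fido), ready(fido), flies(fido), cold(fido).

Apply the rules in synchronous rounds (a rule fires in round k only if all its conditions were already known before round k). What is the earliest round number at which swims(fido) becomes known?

4

[1] (1) [green(fido) AND red(fido) -> approved(fido)]; (4) [flagged(fido) AND hot(fido) -> metal(fido)]; (7) [penguin(fido) -> signed(fido)]. ⇒ new: approved(fido), metal(fido), signed(fido).
[2] (6) [signed(fido) AND metal(fido) AND green(fido) -> small(fido)]. ⇒ new: small(fido).
[3] (5) [small(fido) -> visible(fido)]; (9) [small(fido) AND ready(fido) -> active(fido)]. ⇒ new: visible(fido), active(fido).
[4] (3) [active(fido) AND open(fido) AND flies(fido) -> swims(fido)]. ⇒ new: swims(fido).
swims(fido) first appears in round 4.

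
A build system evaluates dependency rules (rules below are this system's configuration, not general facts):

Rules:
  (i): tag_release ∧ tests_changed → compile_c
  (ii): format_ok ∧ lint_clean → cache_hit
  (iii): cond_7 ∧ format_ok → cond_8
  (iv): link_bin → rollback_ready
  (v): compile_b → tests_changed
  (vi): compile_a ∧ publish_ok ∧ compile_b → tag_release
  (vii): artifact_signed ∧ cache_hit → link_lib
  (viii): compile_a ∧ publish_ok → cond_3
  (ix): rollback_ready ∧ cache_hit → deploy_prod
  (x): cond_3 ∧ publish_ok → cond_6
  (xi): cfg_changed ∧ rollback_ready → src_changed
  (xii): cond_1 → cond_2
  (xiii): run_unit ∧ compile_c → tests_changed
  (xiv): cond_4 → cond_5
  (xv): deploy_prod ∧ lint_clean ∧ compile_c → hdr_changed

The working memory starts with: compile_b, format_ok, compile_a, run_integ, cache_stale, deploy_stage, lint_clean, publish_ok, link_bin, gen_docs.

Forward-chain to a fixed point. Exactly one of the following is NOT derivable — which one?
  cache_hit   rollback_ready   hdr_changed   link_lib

Round 1 fires (ii), (iv), (v), (vi), (viii), giving cache_hit, rollback_ready, tests_changed, tag_release, cond_3.
Round 2 fires (i), (ix), (x), giving compile_c, deploy_prod, cond_6.
Round 3 fires (xv), giving hdr_changed.
Derived: hdr_changed (round 3), cache_hit (round 1), rollback_ready (round 1). link_lib never appears in any round.

link_lib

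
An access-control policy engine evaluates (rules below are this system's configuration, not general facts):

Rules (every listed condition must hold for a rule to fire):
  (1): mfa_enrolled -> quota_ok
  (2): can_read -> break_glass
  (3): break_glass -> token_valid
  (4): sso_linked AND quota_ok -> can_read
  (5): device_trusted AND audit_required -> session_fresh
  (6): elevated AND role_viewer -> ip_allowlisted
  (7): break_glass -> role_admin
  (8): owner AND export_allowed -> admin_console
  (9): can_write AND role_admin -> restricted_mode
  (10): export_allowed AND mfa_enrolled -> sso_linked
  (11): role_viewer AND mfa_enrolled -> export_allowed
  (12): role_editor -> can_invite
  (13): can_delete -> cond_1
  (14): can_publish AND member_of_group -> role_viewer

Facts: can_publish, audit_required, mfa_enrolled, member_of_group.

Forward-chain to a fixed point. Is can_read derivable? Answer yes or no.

Round 1 fires (1), (14), giving quota_ok, role_viewer.
Round 2 fires (11), giving export_allowed.
Round 3 fires (10), giving sso_linked.
Round 4 fires (4), giving can_read.
Round 5 fires (2), giving break_glass.
Round 6 fires (3), (7), giving token_valid, role_admin.
can_read appears in round 4, so it is derivable.

yes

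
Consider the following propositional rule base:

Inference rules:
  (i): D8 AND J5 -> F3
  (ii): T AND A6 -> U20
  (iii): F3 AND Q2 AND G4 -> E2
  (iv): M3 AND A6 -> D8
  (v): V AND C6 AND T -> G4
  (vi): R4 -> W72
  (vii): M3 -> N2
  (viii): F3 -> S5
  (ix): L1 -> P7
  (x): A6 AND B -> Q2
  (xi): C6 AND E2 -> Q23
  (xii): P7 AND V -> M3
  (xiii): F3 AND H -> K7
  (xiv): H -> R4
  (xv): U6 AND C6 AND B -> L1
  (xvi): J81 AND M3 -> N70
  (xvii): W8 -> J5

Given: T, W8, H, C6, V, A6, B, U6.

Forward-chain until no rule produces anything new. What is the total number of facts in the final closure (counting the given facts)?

24

Round 1 — (ii), (v), (x), (xiv), (xv), (xvii), derive U20, G4, Q2, R4, L1, J5.
Round 2 — (vi), (ix), derive W72, P7.
Round 3 — (xii), derive M3.
Round 4 — (iv), (vii), derive D8, N2.
Round 5 — (i), derive F3.
Round 6 — (iii), (viii), (xiii), derive E2, S5, K7.
Round 7 — (xi), derive Q23.
Closure: {A6, B, C6, D8, E2, F3, G4, H, J5, K7, L1, M3, N2, P7, Q2, Q23, R4, S5, T, U20, U6, V, W72, W8} — 24 facts.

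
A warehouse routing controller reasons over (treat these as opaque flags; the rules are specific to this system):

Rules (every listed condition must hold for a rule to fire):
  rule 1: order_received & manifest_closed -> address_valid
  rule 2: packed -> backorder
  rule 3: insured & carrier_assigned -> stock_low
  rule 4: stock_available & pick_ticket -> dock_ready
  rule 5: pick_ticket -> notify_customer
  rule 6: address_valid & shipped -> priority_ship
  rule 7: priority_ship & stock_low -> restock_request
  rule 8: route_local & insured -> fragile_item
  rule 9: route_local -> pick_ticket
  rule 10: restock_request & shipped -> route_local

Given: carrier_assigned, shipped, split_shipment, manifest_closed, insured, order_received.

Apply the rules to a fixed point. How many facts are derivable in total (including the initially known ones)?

Round 1: rule 1 [order_received & manifest_closed -> address_valid]; rule 3 [insured & carrier_assigned -> stock_low]. New: address_valid, stock_low.
Round 2: rule 6 [address_valid & shipped -> priority_ship]. New: priority_ship.
Round 3: rule 7 [priority_ship & stock_low -> restock_request]. New: restock_request.
Round 4: rule 10 [restock_request & shipped -> route_local]. New: route_local.
Round 5: rule 8 [route_local & insured -> fragile_item]; rule 9 [route_local -> pick_ticket]. New: fragile_item, pick_ticket.
Round 6: rule 5 [pick_ticket -> notify_customer]. New: notify_customer.
Closure: {address_valid, carrier_assigned, fragile_item, insured, manifest_closed, notify_customer, order_received, pick_ticket, priority_ship, restock_request, route_local, shipped, split_shipment, stock_low} — 14 facts.

14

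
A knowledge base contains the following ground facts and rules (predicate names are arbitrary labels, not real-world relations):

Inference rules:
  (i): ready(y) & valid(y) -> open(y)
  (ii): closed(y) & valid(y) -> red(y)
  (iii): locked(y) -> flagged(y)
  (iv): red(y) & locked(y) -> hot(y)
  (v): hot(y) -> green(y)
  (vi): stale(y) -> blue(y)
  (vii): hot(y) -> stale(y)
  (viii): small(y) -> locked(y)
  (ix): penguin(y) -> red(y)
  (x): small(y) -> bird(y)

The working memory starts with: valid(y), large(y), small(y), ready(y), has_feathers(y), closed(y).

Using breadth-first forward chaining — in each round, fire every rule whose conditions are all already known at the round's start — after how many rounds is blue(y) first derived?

Round 1: (i) [ready(y) & valid(y) -> open(y)]; (ii) [closed(y) & valid(y) -> red(y)]; (viii) [small(y) -> locked(y)]; (x) [small(y) -> bird(y)]. Adds open(y), red(y), locked(y), bird(y).
Round 2: (iii) [locked(y) -> flagged(y)]; (iv) [red(y) & locked(y) -> hot(y)]. Adds flagged(y), hot(y).
Round 3: (v) [hot(y) -> green(y)]; (vii) [hot(y) -> stale(y)]. Adds green(y), stale(y).
Round 4: (vi) [stale(y) -> blue(y)]. Adds blue(y).
blue(y) first appears in round 4.

4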